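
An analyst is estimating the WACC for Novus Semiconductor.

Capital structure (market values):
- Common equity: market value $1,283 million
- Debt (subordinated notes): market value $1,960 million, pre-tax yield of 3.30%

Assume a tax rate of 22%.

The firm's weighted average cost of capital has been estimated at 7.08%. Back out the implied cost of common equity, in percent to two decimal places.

13.96%

Total capital V = 1283 + 1960 = 3243.
Equity weight = 1283/3243 = 0.3956.
Subordinated notes weight = 1960/3243 = 0.6044.
Debt contribution = 0.6044 × 3.3% × (1 − 22%) = 1.5557%.
Required equity contribution = 7.08% − 1.5557% = 5.5243%.
Re = 5.5243% / 0.3956 = 13.9637%.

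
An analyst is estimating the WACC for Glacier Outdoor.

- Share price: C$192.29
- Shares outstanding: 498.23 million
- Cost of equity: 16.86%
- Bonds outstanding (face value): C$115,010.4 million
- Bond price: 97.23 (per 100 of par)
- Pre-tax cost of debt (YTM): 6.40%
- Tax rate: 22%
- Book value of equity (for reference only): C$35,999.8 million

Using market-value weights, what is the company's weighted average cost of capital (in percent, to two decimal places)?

Market value of equity E = 192.29 × 498.23m = 95804.6467m. Market value of debt D = 115010.4m × 97.23/100 = 111824.61192m.
Total capital V = 95804.6467 + 111824.61192 = 207629.25862.
Equity: weight = 95804.6467/207629.25862 = 0.4614; cost = 16.86%.
Bonds outstanding: weight = 111824.61192/207629.25862 = 0.5386; after-tax cost = 6.4% × (1 − 22%) = 4.9920%.
WACC = 0.4614 × 16.8600% + 0.5386 × 4.9920% = 10.4682%.

10.47%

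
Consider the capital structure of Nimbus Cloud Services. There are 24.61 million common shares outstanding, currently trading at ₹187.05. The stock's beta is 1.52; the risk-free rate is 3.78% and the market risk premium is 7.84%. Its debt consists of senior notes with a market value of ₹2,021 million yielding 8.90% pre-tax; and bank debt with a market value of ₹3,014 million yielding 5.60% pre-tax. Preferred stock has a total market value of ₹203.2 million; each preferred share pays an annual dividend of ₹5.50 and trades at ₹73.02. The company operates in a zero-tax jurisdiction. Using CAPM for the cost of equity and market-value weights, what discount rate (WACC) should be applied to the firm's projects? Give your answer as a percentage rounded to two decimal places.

11.04%

Cost of equity via CAPM: Re = 3.78% + 1.52 × 7.84% = 15.6968%.
Cost of preferred: Rp = 5.5 / 73.02 = 7.5322%.
Market value of equity E = 187.05 × 24.61m = 4603.3005m.
Total capital V = 4603.3005 + 203.2 + 2021 + 3014 = 9841.5005.
Equity: weight = 4603.3005/9841.5005 = 0.4677; cost = 15.6968%.
Preferred: weight = 203.2/9841.5005 = 0.0206; cost = 7.5322%.
Senior notes: weight = 2021/9841.5005 = 0.2054; after-tax cost = 8.9% × (1 − 0%) = 8.9000%.
Bank debt: weight = 3014/9841.5005 = 0.3063; after-tax cost = 5.6% × (1 − 0%) = 5.6000%.
WACC = 0.4677 × 15.6968% + 0.0206 × 7.5322% + 0.2054 × 8.9000% + 0.3063 × 5.6000% = 11.0403%.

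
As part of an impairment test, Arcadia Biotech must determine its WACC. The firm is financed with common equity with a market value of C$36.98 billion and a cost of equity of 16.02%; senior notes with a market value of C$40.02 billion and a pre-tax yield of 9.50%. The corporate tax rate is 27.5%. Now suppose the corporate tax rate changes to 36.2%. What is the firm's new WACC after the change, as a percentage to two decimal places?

10.84%

After the change:
Total capital V = 36.98 + 40.02 = 77.
Equity: weight = 36.98/77 = 0.4803; cost = 16.02%.
Senior notes: weight = 40.02/77 = 0.5197; after-tax cost = 9.5% × (1 − 36.2%) = 6.0610%.
WACC = 0.4803 × 16.0200% + 0.5197 × 6.0610% = 10.8439%.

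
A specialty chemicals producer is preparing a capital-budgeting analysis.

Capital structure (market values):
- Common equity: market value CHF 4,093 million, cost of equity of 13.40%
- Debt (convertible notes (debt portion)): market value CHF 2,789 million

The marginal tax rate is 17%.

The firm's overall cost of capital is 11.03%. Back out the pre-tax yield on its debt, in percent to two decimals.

9.10%

Total capital V = 4093 + 2789 = 6882.
Equity weight = 4093/6882 = 0.5947.
Convertible notes (debt portion) weight = 2789/6882 = 0.4053.
Equity contribution = 0.5947 × 13.4% = 7.9695%.
Remaining for debt = 11.03% − 7.9695% = 3.0605%.
Rd × (1 − 17%) × 0.4053 = 3.0605%  ⇒  Rd = 9.0987%.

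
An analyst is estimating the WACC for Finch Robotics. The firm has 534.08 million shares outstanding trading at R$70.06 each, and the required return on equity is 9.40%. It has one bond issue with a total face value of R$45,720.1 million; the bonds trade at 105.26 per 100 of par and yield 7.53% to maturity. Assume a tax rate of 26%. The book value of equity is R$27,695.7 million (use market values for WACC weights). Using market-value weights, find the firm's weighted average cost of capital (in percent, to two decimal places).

7.25%

Market value of equity E = 70.06 × 534.08m = 37417.6448m. Market value of debt D = 45720.1m × 105.26/100 = 48124.97726m.
Total capital V = 37417.6448 + 48124.97726 = 85542.62206.
Equity: weight = 37417.6448/85542.62206 = 0.4374; cost = 9.4%.
Bonds outstanding: weight = 48124.97726/85542.62206 = 0.5626; after-tax cost = 7.53% × (1 − 26%) = 5.5722%.
WACC = 0.4374 × 9.4000% + 0.5626 × 5.5722% = 7.2465%.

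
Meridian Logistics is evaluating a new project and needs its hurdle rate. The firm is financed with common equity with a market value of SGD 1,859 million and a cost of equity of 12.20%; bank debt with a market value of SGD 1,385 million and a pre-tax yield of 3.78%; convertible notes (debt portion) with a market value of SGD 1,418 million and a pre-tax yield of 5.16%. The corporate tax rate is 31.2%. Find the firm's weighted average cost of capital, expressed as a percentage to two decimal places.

6.72%

Total capital V = 1859 + 1385 + 1418 = 4662.
Equity: weight = 1859/4662 = 0.3988; cost = 12.2%.
Bank debt: weight = 1385/4662 = 0.2971; after-tax cost = 3.78% × (1 − 31.2%) = 2.6006%.
Convertible notes (debt portion): weight = 1418/4662 = 0.3042; after-tax cost = 5.16% × (1 − 31.2%) = 3.5501%.
WACC = 0.3988 × 12.2000% + 0.2971 × 2.6006% + 0.3042 × 3.5501% = 6.7172%.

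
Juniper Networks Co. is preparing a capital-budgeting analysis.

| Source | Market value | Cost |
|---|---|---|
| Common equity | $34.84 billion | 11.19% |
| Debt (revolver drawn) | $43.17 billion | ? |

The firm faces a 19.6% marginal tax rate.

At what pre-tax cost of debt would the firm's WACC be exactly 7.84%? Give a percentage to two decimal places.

6.39%

Total capital V = 34.84 + 43.17 = 78.01.
Equity weight = 34.84/78.01 = 0.4466.
Revolver drawn weight = 43.17/78.01 = 0.5534.
Equity contribution = 0.4466 × 11.19% = 4.9976%.
Remaining for debt = 7.84% − 4.9976% = 2.8424%.
Rd × (1 − 19.6%) × 0.5534 = 2.8424%  ⇒  Rd = 6.3886%.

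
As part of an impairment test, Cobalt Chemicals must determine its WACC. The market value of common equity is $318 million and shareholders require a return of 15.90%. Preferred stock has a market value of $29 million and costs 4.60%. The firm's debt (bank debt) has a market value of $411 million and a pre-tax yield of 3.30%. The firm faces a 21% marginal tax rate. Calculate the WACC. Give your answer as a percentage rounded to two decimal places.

8.26%

Total capital V = 318 + 29 + 411 = 758.
Equity: weight = 318/758 = 0.4195; cost = 15.9%.
Preferred: weight = 29/758 = 0.0383; cost = 4.6%.
Bank debt: weight = 411/758 = 0.5422; after-tax cost = 3.3% × (1 − 21%) = 2.6070%.
WACC = 0.4195 × 15.9000% + 0.0383 × 4.6000% + 0.5422 × 2.6070% = 8.2600%.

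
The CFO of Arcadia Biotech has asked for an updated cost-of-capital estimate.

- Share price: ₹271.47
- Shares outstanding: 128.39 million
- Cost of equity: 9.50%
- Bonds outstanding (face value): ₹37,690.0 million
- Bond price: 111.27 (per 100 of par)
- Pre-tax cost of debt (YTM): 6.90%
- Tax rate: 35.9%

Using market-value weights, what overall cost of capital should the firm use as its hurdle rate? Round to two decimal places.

Market value of equity E = 271.47 × 128.39m = 34854.0333m. Market value of debt D = 37690m × 111.27/100 = 41937.663m.
Total capital V = 34854.0333 + 41937.663 = 76791.6963.
Equity: weight = 34854.0333/76791.6963 = 0.4539; cost = 9.5%.
Bonds outstanding: weight = 41937.663/76791.6963 = 0.5461; after-tax cost = 6.9% × (1 − 35.9%) = 4.4229%.
WACC = 0.4539 × 9.5000% + 0.5461 × 4.4229% = 6.7273%.

6.73%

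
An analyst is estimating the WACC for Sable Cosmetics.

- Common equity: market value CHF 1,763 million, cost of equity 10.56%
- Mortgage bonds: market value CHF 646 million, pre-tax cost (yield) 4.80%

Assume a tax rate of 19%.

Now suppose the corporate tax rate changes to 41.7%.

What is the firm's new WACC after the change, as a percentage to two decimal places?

8.48%

After the change:
Total capital V = 1763 + 646 = 2409.
Equity: weight = 1763/2409 = 0.7318; cost = 10.56%.
Mortgage bonds: weight = 646/2409 = 0.2682; after-tax cost = 4.8% × (1 − 41.7%) = 2.7984%.
WACC = 0.7318 × 10.5600% + 0.2682 × 2.7984% = 8.4786%.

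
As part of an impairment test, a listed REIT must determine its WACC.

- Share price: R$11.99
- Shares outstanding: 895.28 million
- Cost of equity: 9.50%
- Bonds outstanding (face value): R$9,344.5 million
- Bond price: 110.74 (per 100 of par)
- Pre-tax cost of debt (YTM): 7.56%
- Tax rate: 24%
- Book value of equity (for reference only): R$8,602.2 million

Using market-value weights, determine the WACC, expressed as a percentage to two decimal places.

7.66%

Market value of equity E = 11.99 × 895.28m = 10734.4072m. Market value of debt D = 9344.5m × 110.74/100 = 10348.0993m.
Total capital V = 10734.4072 + 10348.0993 = 21082.5065.
Equity: weight = 10734.4072/21082.5065 = 0.5092; cost = 9.5%.
Bonds outstanding: weight = 10348.0993/21082.5065 = 0.4908; after-tax cost = 7.56% × (1 − 24%) = 5.7456%.
WACC = 0.5092 × 9.5000% + 0.4908 × 5.7456% = 7.6572%.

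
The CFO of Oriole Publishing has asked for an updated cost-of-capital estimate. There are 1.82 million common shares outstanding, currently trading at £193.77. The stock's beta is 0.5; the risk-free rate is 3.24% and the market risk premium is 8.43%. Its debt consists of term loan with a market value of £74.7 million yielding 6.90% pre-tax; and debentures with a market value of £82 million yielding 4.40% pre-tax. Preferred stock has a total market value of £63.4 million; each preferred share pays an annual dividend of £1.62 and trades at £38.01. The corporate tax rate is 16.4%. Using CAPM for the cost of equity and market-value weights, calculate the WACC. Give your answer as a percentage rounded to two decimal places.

Cost of equity via CAPM: Re = 3.24% + 0.5 × 8.43% = 7.4550%.
Cost of preferred: Rp = 1.62 / 38.01 = 4.2620%.
Market value of equity E = 193.77 × 1.82m = 352.6614m.
Total capital V = 352.6614 + 63.4 + 74.7 + 82 = 572.7614.
Equity: weight = 352.6614/572.7614 = 0.6157; cost = 7.455%.
Preferred: weight = 63.4/572.7614 = 0.1107; cost = 4.262%.
Term loan: weight = 74.7/572.7614 = 0.1304; after-tax cost = 6.9% × (1 − 16.4%) = 5.7684%.
Debentures: weight = 82/572.7614 = 0.1432; after-tax cost = 4.4% × (1 − 16.4%) = 3.6784%.
WACC = 0.6157 × 7.4550% + 0.1107 × 4.2620% + 0.1304 × 5.7684% + 0.1432 × 3.6784% = 6.3409%.

6.34%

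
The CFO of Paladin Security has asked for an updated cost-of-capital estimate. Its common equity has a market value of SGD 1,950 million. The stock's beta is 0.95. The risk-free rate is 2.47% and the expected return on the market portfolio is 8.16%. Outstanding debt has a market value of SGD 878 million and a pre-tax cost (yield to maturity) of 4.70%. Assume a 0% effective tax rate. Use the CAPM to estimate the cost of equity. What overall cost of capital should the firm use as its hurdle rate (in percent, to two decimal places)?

6.89%

Market risk premium = 8.16% − 2.47% = 5.69%.
Cost of equity via CAPM: Re = 2.47% + 0.95 × 5.69% = 7.8755%.
Total capital V = 1950 + 878 = 2828.
Equity: weight = 1950/2828 = 0.6895; cost = 7.8755%.
Debt: weight = 878/2828 = 0.3105; after-tax cost = 4.7% × (1 − 0%) = 4.7000%.
WACC = 0.6895 × 7.8755% + 0.3105 × 4.7000% = 6.8896%.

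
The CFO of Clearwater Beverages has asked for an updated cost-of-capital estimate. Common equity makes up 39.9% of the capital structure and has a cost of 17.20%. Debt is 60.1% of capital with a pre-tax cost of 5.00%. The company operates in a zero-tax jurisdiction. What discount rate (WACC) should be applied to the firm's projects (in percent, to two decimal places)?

9.87%

After-tax cost of debt = 5% × (1 − 0%) = 5.0000%.
WACC = 0.399 × 17.2000% + 0.601 × 5.0000% = 9.8678%.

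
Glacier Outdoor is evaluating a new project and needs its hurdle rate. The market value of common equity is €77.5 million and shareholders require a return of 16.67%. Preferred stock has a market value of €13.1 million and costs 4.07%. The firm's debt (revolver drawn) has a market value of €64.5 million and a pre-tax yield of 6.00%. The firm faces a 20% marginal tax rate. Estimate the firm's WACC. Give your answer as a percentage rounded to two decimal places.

10.67%

Total capital V = 77.5 + 13.1 + 64.5 = 155.1.
Equity: weight = 77.5/155.1 = 0.4997; cost = 16.67%.
Preferred: weight = 13.1/155.1 = 0.0845; cost = 4.07%.
Revolver drawn: weight = 64.5/155.1 = 0.4159; after-tax cost = 6% × (1 − 20%) = 4.8000%.
WACC = 0.4997 × 16.6700% + 0.0845 × 4.0700% + 0.4159 × 4.8000% = 10.6695%.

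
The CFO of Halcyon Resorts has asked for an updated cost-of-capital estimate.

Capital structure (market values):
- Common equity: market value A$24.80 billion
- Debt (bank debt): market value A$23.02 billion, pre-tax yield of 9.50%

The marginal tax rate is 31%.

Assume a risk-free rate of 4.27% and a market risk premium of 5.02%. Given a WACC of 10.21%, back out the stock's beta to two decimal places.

Total capital V = 24.8 + 23.02 = 47.82.
Equity weight = 24.8/47.82 = 0.5186.
Bank debt weight = 23.02/47.82 = 0.4814.
Debt contribution = 0.4814 × 9.5% × (1 − 31%) = 3.1555%.
Required equity contribution = 10.21% − 3.1555% = 7.0545%  ⇒  Re = 13.6027%.
CAPM: 13.6027% = 4.27% + β × 5.02%  ⇒  β = 1.8591.

1.86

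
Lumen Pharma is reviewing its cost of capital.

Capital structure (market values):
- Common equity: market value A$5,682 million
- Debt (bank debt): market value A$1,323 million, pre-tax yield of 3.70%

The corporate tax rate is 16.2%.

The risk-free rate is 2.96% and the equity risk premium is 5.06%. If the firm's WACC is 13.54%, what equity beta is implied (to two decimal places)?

2.57

Total capital V = 5682 + 1323 = 7005.
Equity weight = 5682/7005 = 0.8111.
Bank debt weight = 1323/7005 = 0.1889.
Debt contribution = 0.1889 × 3.7% × (1 − 16.2%) = 0.5856%.
Required equity contribution = 13.54% − 0.5856% = 12.9544%  ⇒  Re = 15.9707%.
CAPM: 15.9707% = 2.96% + β × 5.06%  ⇒  β = 2.5713.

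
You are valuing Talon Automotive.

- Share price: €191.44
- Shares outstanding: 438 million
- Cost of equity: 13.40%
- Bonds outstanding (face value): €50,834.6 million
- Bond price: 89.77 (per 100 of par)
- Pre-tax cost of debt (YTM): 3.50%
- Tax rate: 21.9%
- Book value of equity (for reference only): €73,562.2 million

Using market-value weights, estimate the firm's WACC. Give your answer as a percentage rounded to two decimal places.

9.64%

Market value of equity E = 191.44 × 438m = 83850.72m. Market value of debt D = 50834.6m × 89.77/100 = 45634.22042m.
Total capital V = 83850.72 + 45634.22042 = 129484.94042.
Equity: weight = 83850.72/129484.94042 = 0.6476; cost = 13.4%.
Bonds outstanding: weight = 45634.22042/129484.94042 = 0.3524; after-tax cost = 3.5% × (1 − 21.9%) = 2.7335%.
WACC = 0.6476 × 13.4000% + 0.3524 × 2.7335% = 9.6408%.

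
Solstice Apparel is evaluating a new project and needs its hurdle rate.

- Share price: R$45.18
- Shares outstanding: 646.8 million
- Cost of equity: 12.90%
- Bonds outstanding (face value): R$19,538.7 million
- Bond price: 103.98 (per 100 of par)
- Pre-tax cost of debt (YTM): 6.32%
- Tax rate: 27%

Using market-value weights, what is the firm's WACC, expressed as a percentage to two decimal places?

9.50%

Market value of equity E = 45.18 × 646.8m = 29222.424m. Market value of debt D = 19538.7m × 103.98/100 = 20316.34026m.
Total capital V = 29222.424 + 20316.34026 = 49538.76426.
Equity: weight = 29222.424/49538.76426 = 0.5899; cost = 12.9%.
Bonds outstanding: weight = 20316.34026/49538.76426 = 0.4101; after-tax cost = 6.32% × (1 − 27%) = 4.6136%.
WACC = 0.5899 × 12.9000% + 0.4101 × 4.6136% = 9.5017%.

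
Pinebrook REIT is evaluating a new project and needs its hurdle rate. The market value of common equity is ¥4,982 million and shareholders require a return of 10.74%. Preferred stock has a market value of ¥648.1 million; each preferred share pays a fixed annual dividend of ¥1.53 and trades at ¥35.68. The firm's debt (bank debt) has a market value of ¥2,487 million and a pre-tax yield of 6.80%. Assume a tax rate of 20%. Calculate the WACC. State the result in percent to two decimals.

8.60%

Cost of preferred: Rp = 1.53 / 35.68 = 4.2881%.
Total capital V = 4982 + 648.1 + 2487 = 8117.1.
Equity: weight = 4982/8117.1 = 0.6138; cost = 10.74%.
Preferred: weight = 648.1/8117.1 = 0.0798; cost = 4.2881%.
Bank debt: weight = 2487/8117.1 = 0.3064; after-tax cost = 6.8% × (1 − 20%) = 5.4400%.
WACC = 0.6138 × 10.7400% + 0.0798 × 4.2881% + 0.3064 × 5.4400% = 8.6010%.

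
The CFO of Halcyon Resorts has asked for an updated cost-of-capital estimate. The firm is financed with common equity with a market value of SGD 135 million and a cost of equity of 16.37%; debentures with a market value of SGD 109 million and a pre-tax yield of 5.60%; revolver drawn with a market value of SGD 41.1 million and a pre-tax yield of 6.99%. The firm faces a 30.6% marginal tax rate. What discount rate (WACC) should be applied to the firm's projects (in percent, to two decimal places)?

9.94%

Total capital V = 135 + 109 + 41.1 = 285.1.
Equity: weight = 135/285.1 = 0.4735; cost = 16.37%.
Debentures: weight = 109/285.1 = 0.3823; after-tax cost = 5.6% × (1 − 30.6%) = 3.8864%.
Revolver drawn: weight = 41.1/285.1 = 0.1442; after-tax cost = 6.99% × (1 − 30.6%) = 4.8511%.
WACC = 0.4735 × 16.3700% + 0.3823 × 3.8864% + 0.1442 × 4.8511% = 9.9367%.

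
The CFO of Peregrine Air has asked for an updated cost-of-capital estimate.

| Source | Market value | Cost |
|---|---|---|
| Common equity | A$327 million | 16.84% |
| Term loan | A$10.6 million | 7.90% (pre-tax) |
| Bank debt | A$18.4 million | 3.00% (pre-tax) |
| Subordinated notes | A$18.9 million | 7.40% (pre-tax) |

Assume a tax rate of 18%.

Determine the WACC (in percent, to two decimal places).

15.30%

Total capital V = 327 + 10.6 + 18.4 + 18.9 = 374.9.
Equity: weight = 327/374.9 = 0.8722; cost = 16.84%.
Term loan: weight = 10.6/374.9 = 0.0283; after-tax cost = 7.9% × (1 − 18%) = 6.4780%.
Bank debt: weight = 18.4/374.9 = 0.0491; after-tax cost = 3% × (1 − 18%) = 2.4600%.
Subordinated notes: weight = 18.9/374.9 = 0.0504; after-tax cost = 7.4% × (1 − 18%) = 6.0680%.
WACC = 0.8722 × 16.8400% + 0.0283 × 6.4780% + 0.0491 × 2.4600% + 0.0504 × 6.0680% = 15.2982%.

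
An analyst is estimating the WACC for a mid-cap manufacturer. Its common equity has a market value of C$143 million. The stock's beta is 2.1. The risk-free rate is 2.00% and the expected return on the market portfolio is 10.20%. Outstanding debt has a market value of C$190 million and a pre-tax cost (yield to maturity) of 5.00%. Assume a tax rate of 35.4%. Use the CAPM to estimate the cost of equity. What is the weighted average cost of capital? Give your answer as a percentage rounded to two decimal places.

Market risk premium = 10.2% − 2.0% = 8.2%.
Cost of equity via CAPM: Re = 2.0% + 2.1 × 8.2% = 19.2200%.
Total capital V = 143 + 190 = 333.
Equity: weight = 143/333 = 0.4294; cost = 19.22%.
Debt: weight = 190/333 = 0.5706; after-tax cost = 5% × (1 − 35.4%) = 3.2300%.
WACC = 0.4294 × 19.2200% + 0.5706 × 3.2300% = 10.0966%.

10.10%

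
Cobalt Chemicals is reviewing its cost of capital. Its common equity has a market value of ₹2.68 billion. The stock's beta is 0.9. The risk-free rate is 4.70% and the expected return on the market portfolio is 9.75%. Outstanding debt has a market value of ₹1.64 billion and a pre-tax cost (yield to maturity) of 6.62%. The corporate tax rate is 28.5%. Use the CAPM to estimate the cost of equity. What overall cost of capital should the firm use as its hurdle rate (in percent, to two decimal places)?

7.53%

Market risk premium = 9.75% − 4.7% = 5.05%.
Cost of equity via CAPM: Re = 4.7% + 0.9 × 5.05% = 9.2450%.
Total capital V = 2.68 + 1.64 = 4.32.
Equity: weight = 2.68/4.32 = 0.6204; cost = 9.245%.
Debt: weight = 1.64/4.32 = 0.3796; after-tax cost = 6.62% × (1 − 28.5%) = 4.7333%.
WACC = 0.6204 × 9.2450% + 0.3796 × 4.7333% = 7.5322%.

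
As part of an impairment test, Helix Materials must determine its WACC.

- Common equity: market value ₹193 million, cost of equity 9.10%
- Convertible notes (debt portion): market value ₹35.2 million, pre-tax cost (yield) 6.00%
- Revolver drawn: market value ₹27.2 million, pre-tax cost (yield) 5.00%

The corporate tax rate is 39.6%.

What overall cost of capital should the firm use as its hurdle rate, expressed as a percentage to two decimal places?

Total capital V = 193 + 35.2 + 27.2 = 255.4.
Equity: weight = 193/255.4 = 0.7557; cost = 9.1%.
Convertible notes (debt portion): weight = 35.2/255.4 = 0.1378; after-tax cost = 6% × (1 − 39.6%) = 3.6240%.
Revolver drawn: weight = 27.2/255.4 = 0.1065; after-tax cost = 5% × (1 − 39.6%) = 3.0200%.
WACC = 0.7557 × 9.1000% + 0.1378 × 3.6240% + 0.1065 × 3.0200% = 7.6978%.

7.70%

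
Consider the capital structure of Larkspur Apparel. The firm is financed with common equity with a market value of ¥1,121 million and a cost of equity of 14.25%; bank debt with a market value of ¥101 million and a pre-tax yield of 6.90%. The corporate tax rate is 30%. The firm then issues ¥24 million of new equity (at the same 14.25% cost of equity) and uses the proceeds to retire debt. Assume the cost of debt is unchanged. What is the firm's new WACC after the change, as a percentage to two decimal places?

13.66%

After the change:
Total capital V = 1145 + 77 = 1222.
Equity: weight = 1145/1222 = 0.9370; cost = 14.25%.
Bank debt: weight = 77/1222 = 0.0630; after-tax cost = 6.9% × (1 − 30%) = 4.8300%.
WACC = 0.9370 × 14.2500% + 0.0630 × 4.8300% = 13.6564%.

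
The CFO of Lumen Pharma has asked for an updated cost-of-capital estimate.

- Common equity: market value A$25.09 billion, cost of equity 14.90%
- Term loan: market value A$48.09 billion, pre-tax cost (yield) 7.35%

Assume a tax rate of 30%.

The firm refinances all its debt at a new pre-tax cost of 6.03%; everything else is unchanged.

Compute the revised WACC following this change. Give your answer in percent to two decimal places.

7.88%

After the change:
Total capital V = 25.09 + 48.09 = 73.18.
Equity: weight = 25.09/73.18 = 0.3429; cost = 14.9%.
Term loan: weight = 48.09/73.18 = 0.6571; after-tax cost = 6.03% × (1 − 30%) = 4.2210%.
WACC = 0.3429 × 14.9000% + 0.6571 × 4.2210% = 7.8823%.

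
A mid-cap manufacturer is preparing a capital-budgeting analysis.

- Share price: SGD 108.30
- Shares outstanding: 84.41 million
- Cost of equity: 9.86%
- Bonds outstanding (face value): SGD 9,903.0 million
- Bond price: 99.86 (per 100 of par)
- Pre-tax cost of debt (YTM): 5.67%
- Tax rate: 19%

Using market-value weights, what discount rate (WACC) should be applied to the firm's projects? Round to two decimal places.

Market value of equity E = 108.3 × 84.41m = 9141.603m. Market value of debt D = 9903m × 99.86/100 = 9889.1358m.
Total capital V = 9141.603 + 9889.1358 = 19030.7388.
Equity: weight = 9141.603/19030.7388 = 0.4804; cost = 9.86%.
Bonds outstanding: weight = 9889.1358/19030.7388 = 0.5196; after-tax cost = 5.67% × (1 − 19%) = 4.5927%.
WACC = 0.4804 × 9.8600% + 0.5196 × 4.5927% = 7.1229%.

7.12%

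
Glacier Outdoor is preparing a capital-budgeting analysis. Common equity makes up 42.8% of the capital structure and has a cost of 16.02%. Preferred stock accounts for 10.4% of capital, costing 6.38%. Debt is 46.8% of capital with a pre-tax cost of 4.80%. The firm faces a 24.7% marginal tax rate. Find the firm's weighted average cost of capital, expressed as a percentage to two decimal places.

9.21%

After-tax cost of debt = 4.8% × (1 − 24.7%) = 3.6144%.
WACC = 0.428 × 16.0200% + 0.104 × 6.3800% + 0.468 × 3.6144% = 9.2116%.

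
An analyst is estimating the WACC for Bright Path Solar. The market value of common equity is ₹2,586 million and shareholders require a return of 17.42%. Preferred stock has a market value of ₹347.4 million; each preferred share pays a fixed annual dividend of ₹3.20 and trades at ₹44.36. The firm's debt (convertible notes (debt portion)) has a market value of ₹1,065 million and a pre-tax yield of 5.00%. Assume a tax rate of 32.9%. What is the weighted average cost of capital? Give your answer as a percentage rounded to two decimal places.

12.79%

Cost of preferred: Rp = 3.2 / 44.36 = 7.2137%.
Total capital V = 2586 + 347.4 + 1065 = 3998.4.
Equity: weight = 2586/3998.4 = 0.6468; cost = 17.42%.
Preferred: weight = 347.4/3998.4 = 0.0869; cost = 7.2137%.
Convertible notes (debt portion): weight = 1065/3998.4 = 0.2664; after-tax cost = 5% × (1 − 32.9%) = 3.3550%.
WACC = 0.6468 × 17.4200% + 0.0869 × 7.2137% + 0.2664 × 3.3550% = 12.7869%.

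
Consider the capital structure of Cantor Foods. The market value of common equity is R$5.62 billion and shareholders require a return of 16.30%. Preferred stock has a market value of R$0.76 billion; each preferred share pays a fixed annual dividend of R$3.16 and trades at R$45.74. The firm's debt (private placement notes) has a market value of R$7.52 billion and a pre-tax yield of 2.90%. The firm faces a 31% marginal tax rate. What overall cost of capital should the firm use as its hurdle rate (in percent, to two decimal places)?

Cost of preferred: Rp = 3.16 / 45.74 = 6.9086%.
Total capital V = 5.62 + 0.76 + 7.52 = 13.9.
Equity: weight = 5.62/13.9 = 0.4043; cost = 16.3%.
Preferred: weight = 0.76/13.9 = 0.0547; cost = 6.9086%.
Private placement notes: weight = 7.52/13.9 = 0.5410; after-tax cost = 2.9% × (1 − 31%) = 2.0010%.
WACC = 0.4043 × 16.3000% + 0.0547 × 6.9086% + 0.5410 × 2.0010% = 8.0507%.

8.05%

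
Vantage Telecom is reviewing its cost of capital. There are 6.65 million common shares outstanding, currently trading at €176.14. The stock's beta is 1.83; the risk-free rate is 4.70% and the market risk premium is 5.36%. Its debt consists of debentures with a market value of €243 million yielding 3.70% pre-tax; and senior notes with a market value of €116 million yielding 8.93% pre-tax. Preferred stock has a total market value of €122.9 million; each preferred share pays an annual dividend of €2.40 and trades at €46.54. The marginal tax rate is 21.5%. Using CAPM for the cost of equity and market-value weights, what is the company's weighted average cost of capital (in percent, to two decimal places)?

Cost of equity via CAPM: Re = 4.7% + 1.83 × 5.36% = 14.5088%.
Cost of preferred: Rp = 2.4 / 46.54 = 5.1569%.
Market value of equity E = 176.14 × 6.65m = 1171.331m.
Total capital V = 1171.331 + 122.9 + 243 + 116 = 1653.231.
Equity: weight = 1171.331/1653.231 = 0.7085; cost = 14.5088%.
Preferred: weight = 122.9/1653.231 = 0.0743; cost = 5.1569%.
Debentures: weight = 243/1653.231 = 0.1470; after-tax cost = 3.7% × (1 − 21.5%) = 2.9045%.
Senior notes: weight = 116/1653.231 = 0.0702; after-tax cost = 8.93% × (1 − 21.5%) = 7.0100%.
WACC = 0.7085 × 14.5088% + 0.0743 × 5.1569% + 0.1470 × 2.9045% + 0.0702 × 7.0100% = 11.5818%.

11.58%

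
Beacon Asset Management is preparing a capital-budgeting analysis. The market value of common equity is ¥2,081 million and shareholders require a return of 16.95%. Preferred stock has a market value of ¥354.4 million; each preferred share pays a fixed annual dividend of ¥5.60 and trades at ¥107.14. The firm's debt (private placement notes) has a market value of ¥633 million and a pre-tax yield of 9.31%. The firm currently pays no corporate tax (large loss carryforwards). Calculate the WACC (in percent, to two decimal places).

Cost of preferred: Rp = 5.6 / 107.14 = 5.2268%.
Total capital V = 2081 + 354.4 + 633 = 3068.4.
Equity: weight = 2081/3068.4 = 0.6782; cost = 16.95%.
Preferred: weight = 354.4/3068.4 = 0.1155; cost = 5.2268%.
Private placement notes: weight = 633/3068.4 = 0.2063; after-tax cost = 9.31% × (1 − 0%) = 9.3100%.
WACC = 0.6782 × 16.9500% + 0.1155 × 5.2268% + 0.2063 × 9.3100% = 14.0199%.

14.02%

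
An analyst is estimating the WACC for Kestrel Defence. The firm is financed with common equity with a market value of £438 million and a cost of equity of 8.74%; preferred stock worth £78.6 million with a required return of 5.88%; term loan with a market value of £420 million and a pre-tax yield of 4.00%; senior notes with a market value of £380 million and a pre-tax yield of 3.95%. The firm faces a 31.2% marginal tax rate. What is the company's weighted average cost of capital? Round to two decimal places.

Total capital V = 438 + 78.6 + 420 + 380 = 1316.6.
Equity: weight = 438/1316.6 = 0.3327; cost = 8.74%.
Preferred: weight = 78.6/1316.6 = 0.0597; cost = 5.88%.
Term loan: weight = 420/1316.6 = 0.3190; after-tax cost = 4% × (1 − 31.2%) = 2.7520%.
Senior notes: weight = 380/1316.6 = 0.2886; after-tax cost = 3.95% × (1 − 31.2%) = 2.7176%.
WACC = 0.3327 × 8.7400% + 0.0597 × 5.8800% + 0.3190 × 2.7520% + 0.2886 × 2.7176% = 4.9209%.

4.92%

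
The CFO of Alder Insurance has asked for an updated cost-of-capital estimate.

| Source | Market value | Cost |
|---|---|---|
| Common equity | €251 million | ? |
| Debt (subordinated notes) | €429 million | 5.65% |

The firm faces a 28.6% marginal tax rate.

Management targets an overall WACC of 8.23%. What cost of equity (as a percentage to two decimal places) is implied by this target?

15.40%

Total capital V = 251 + 429 = 680.
Equity weight = 251/680 = 0.3691.
Subordinated notes weight = 429/680 = 0.6309.
Debt contribution = 0.6309 × 5.65% × (1 − 28.6%) = 2.5450%.
Required equity contribution = 8.23% − 2.5450% = 5.6850%.
Re = 5.6850% / 0.3691 = 15.4015%.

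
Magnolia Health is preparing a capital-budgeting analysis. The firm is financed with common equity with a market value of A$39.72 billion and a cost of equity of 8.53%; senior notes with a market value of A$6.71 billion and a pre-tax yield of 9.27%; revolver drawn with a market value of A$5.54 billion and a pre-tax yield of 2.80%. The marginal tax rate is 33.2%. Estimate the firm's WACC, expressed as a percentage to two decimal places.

7.52%

Total capital V = 39.72 + 6.71 + 5.54 = 51.97.
Equity: weight = 39.72/51.97 = 0.7643; cost = 8.53%.
Senior notes: weight = 6.71/51.97 = 0.1291; after-tax cost = 9.27% × (1 − 33.2%) = 6.1924%.
Revolver drawn: weight = 5.54/51.97 = 0.1066; after-tax cost = 2.8% × (1 − 33.2%) = 1.8704%.
WACC = 0.7643 × 8.5300% + 0.1291 × 6.1924% + 0.1066 × 1.8704% = 7.5183%.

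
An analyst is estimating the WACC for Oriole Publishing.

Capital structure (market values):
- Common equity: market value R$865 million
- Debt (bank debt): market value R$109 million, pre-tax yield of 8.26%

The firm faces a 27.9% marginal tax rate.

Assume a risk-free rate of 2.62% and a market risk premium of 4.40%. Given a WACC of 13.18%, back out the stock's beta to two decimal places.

2.61

Total capital V = 865 + 109 = 974.
Equity weight = 865/974 = 0.8881.
Bank debt weight = 109/974 = 0.1119.
Debt contribution = 0.1119 × 8.26% × (1 − 27.9%) = 0.6665%.
Required equity contribution = 13.18% − 0.6665% = 12.5135%  ⇒  Re = 14.0904%.
CAPM: 14.0904% = 2.62% + β × 4.4%  ⇒  β = 2.6069.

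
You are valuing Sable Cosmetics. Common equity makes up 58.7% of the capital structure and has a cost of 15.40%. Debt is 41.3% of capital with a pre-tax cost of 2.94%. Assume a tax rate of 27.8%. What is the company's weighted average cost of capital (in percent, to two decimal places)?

After-tax cost of debt = 2.94% × (1 − 27.8%) = 2.1227%.
WACC = 0.587 × 15.4000% + 0.413 × 2.1227% = 9.9165%.

9.92%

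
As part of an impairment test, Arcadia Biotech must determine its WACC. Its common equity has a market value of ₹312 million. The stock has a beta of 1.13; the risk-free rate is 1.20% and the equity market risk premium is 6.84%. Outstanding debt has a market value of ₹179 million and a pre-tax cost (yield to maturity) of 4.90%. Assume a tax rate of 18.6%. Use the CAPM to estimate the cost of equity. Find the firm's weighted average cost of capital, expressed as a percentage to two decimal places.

7.13%

Cost of equity via CAPM: Re = 1.2% + 1.13 × 6.84% = 8.9292%.
Total capital V = 312 + 179 = 491.
Equity: weight = 312/491 = 0.6354; cost = 8.9292%.
Debt: weight = 179/491 = 0.3646; after-tax cost = 4.9% × (1 − 18.6%) = 3.9886%.
WACC = 0.6354 × 8.9292% + 0.3646 × 3.9886% = 7.1280%.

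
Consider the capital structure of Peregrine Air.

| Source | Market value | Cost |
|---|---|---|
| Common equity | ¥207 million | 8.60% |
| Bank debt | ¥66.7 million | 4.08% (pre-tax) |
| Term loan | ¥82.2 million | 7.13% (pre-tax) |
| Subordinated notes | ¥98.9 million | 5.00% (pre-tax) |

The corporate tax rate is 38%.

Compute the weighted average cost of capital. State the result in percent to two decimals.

Total capital V = 207 + 66.7 + 82.2 + 98.9 = 454.8.
Equity: weight = 207/454.8 = 0.4551; cost = 8.6%.
Bank debt: weight = 66.7/454.8 = 0.1467; after-tax cost = 4.08% × (1 − 38%) = 2.5296%.
Term loan: weight = 82.2/454.8 = 0.1807; after-tax cost = 7.13% × (1 − 38%) = 4.4206%.
Subordinated notes: weight = 98.9/454.8 = 0.2175; after-tax cost = 5% × (1 − 38%) = 3.1000%.
WACC = 0.4551 × 8.6000% + 0.1467 × 2.5296% + 0.1807 × 4.4206% + 0.2175 × 3.1000% = 5.7583%.

5.76%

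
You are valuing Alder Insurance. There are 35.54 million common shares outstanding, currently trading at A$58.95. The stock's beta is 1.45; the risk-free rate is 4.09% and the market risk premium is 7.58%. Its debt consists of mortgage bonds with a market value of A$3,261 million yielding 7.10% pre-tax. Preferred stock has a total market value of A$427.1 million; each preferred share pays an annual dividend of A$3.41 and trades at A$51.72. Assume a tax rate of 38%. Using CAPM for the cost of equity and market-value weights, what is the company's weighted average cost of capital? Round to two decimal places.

Cost of equity via CAPM: Re = 4.09% + 1.45 × 7.58% = 15.0810%.
Cost of preferred: Rp = 3.41 / 51.72 = 6.5932%.
Market value of equity E = 58.95 × 35.54m = 2095.083m.
Total capital V = 2095.083 + 427.1 + 3261 = 5783.183.
Equity: weight = 2095.083/5783.183 = 0.3623; cost = 15.081%.
Preferred: weight = 427.1/5783.183 = 0.0739; cost = 6.5932%.
Mortgage bonds: weight = 3261/5783.183 = 0.5639; after-tax cost = 7.1% × (1 − 38%) = 4.4020%.
WACC = 0.3623 × 15.0810% + 0.0739 × 6.5932% + 0.5639 × 4.4020% = 8.4325%.

8.43%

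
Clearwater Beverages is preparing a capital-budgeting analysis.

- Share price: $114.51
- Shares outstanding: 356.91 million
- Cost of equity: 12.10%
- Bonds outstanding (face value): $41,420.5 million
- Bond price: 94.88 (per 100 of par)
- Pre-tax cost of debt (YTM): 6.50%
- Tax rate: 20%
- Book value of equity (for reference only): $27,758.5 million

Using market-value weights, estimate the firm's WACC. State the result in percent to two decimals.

Market value of equity E = 114.51 × 356.91m = 40869.7641m. Market value of debt D = 41420.5m × 94.88/100 = 39299.7704m.
Total capital V = 40869.7641 + 39299.7704 = 80169.5345.
Equity: weight = 40869.7641/80169.5345 = 0.5098; cost = 12.1%.
Bonds outstanding: weight = 39299.7704/80169.5345 = 0.4902; after-tax cost = 6.5% × (1 − 20%) = 5.2000%.
WACC = 0.5098 × 12.1000% + 0.4902 × 5.2000% = 8.7176%.

8.72%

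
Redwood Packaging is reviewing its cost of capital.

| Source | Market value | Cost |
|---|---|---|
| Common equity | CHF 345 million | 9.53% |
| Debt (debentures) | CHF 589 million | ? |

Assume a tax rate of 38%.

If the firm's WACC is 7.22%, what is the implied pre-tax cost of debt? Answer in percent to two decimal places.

Total capital V = 345 + 589 = 934.
Equity weight = 345/934 = 0.3694.
Debentures weight = 589/934 = 0.6306.
Equity contribution = 0.3694 × 9.53% = 3.5202%.
Remaining for debt = 7.22% − 3.5202% = 3.6998%.
Rd × (1 − 38%) × 0.6306 = 3.6998%  ⇒  Rd = 9.4628%.

9.46%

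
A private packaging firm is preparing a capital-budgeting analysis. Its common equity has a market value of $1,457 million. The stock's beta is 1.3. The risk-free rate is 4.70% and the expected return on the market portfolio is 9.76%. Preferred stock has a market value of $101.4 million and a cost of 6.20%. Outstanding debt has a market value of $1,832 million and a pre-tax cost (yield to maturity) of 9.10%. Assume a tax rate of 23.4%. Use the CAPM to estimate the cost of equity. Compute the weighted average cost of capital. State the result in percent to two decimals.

8.80%

Market risk premium = 9.76% − 4.7% = 5.06%.
Cost of equity via CAPM: Re = 4.7% + 1.3 × 5.06% = 11.2780%.
Total capital V = 1457 + 101.4 + 1832 = 3390.4.
Equity: weight = 1457/3390.4 = 0.4297; cost = 11.278%.
Preferred: weight = 101.4/3390.4 = 0.0299; cost = 6.2%.
Debt: weight = 1832/3390.4 = 0.5403; after-tax cost = 9.1% × (1 − 23.4%) = 6.9706%.
WACC = 0.4297 × 11.2780% + 0.0299 × 6.2000% + 0.5403 × 6.9706% = 8.7986%.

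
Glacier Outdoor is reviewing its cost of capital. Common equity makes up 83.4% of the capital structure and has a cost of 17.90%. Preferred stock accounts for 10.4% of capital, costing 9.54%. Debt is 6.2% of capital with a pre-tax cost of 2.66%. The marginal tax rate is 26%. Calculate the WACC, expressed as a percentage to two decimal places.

16.04%

After-tax cost of debt = 2.66% × (1 − 26%) = 1.9684%.
WACC = 0.834 × 17.9000% + 0.104 × 9.5400% + 0.062 × 1.9684% = 16.0428%.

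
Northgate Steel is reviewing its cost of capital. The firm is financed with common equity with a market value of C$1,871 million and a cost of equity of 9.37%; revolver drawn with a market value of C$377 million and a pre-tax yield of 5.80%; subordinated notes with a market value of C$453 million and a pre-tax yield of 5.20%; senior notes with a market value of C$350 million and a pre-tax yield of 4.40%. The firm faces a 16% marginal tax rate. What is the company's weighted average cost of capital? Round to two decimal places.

Total capital V = 1871 + 377 + 453 + 350 = 3051.
Equity: weight = 1871/3051 = 0.6132; cost = 9.37%.
Revolver drawn: weight = 377/3051 = 0.1236; after-tax cost = 5.8% × (1 − 16%) = 4.8720%.
Subordinated notes: weight = 453/3051 = 0.1485; after-tax cost = 5.2% × (1 − 16%) = 4.3680%.
Senior notes: weight = 350/3051 = 0.1147; after-tax cost = 4.4% × (1 − 16%) = 3.6960%.
WACC = 0.6132 × 9.3700% + 0.1236 × 4.8720% + 0.1485 × 4.3680% + 0.1147 × 3.6960% = 7.4206%.

7.42%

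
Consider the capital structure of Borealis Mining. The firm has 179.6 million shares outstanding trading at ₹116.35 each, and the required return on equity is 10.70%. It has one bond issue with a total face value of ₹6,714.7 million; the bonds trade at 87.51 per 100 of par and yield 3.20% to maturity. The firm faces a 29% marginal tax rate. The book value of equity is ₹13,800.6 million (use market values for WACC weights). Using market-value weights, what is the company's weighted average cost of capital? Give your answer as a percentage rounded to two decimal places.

8.85%

Market value of equity E = 116.35 × 179.6m = 20896.46m. Market value of debt D = 6714.7m × 87.51/100 = 5876.03397m.
Total capital V = 20896.46 + 5876.03397 = 26772.49397.
Equity: weight = 20896.46/26772.49397 = 0.7805; cost = 10.7%.
Bonds outstanding: weight = 5876.03397/26772.49397 = 0.2195; after-tax cost = 3.2% × (1 − 29%) = 2.2720%.
WACC = 0.7805 × 10.7000% + 0.2195 × 2.2720% = 8.8502%.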